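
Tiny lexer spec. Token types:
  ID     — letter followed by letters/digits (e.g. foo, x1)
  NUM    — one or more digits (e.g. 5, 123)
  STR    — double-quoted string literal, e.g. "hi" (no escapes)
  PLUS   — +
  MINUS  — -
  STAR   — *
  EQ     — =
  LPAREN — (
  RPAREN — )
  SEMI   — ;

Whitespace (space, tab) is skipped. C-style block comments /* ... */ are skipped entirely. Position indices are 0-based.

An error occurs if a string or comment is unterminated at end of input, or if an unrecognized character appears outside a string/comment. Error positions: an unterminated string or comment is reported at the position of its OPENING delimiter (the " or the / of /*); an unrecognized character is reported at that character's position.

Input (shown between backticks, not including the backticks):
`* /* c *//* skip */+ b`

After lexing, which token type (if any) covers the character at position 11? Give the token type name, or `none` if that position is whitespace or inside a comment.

Answer: none

Derivation:
pos=0: emit STAR '*'
pos=2: enter COMMENT mode (saw '/*')
exit COMMENT mode (now at pos=9)
pos=9: enter COMMENT mode (saw '/*')
exit COMMENT mode (now at pos=19)
pos=19: emit PLUS '+'
pos=21: emit ID 'b' (now at pos=22)
DONE. 3 tokens: [STAR, PLUS, ID]
Position 11: char is ' ' -> none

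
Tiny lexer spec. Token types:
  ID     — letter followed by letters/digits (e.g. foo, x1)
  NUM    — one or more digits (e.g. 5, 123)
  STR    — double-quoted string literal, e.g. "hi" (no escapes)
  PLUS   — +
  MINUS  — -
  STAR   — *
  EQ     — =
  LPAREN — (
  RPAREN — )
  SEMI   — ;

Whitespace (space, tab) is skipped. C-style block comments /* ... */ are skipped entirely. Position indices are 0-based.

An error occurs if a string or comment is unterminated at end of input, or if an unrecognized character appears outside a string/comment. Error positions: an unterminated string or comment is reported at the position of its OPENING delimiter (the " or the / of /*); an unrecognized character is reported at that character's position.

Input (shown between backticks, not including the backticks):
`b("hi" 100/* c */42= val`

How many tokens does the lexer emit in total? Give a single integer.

Answer: 7

Derivation:
pos=0: emit ID 'b' (now at pos=1)
pos=1: emit LPAREN '('
pos=2: enter STRING mode
pos=2: emit STR "hi" (now at pos=6)
pos=7: emit NUM '100' (now at pos=10)
pos=10: enter COMMENT mode (saw '/*')
exit COMMENT mode (now at pos=17)
pos=17: emit NUM '42' (now at pos=19)
pos=19: emit EQ '='
pos=21: emit ID 'val' (now at pos=24)
DONE. 7 tokens: [ID, LPAREN, STR, NUM, NUM, EQ, ID]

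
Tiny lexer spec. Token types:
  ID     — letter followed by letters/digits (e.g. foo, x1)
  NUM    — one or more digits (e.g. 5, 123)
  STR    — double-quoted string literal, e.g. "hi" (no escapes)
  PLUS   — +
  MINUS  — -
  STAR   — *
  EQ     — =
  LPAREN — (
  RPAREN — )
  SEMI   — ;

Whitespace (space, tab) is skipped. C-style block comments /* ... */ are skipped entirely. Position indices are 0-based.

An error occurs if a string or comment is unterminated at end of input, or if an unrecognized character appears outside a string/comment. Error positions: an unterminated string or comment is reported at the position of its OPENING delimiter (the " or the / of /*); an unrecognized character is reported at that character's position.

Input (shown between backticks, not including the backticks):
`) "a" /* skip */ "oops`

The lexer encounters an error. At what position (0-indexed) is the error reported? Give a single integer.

Answer: 17

Derivation:
pos=0: emit RPAREN ')'
pos=2: enter STRING mode
pos=2: emit STR "a" (now at pos=5)
pos=6: enter COMMENT mode (saw '/*')
exit COMMENT mode (now at pos=16)
pos=17: enter STRING mode
pos=17: ERROR — unterminated string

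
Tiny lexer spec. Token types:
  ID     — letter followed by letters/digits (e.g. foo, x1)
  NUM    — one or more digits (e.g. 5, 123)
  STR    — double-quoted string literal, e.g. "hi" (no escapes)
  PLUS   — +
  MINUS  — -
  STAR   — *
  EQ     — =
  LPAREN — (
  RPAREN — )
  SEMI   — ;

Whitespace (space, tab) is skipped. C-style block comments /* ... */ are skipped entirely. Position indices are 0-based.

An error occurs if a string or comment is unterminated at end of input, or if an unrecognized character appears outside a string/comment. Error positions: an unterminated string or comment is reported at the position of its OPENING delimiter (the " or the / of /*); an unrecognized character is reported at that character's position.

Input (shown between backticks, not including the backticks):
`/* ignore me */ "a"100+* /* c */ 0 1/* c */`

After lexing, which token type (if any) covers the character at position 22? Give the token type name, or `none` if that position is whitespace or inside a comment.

Answer: PLUS

Derivation:
pos=0: enter COMMENT mode (saw '/*')
exit COMMENT mode (now at pos=15)
pos=16: enter STRING mode
pos=16: emit STR "a" (now at pos=19)
pos=19: emit NUM '100' (now at pos=22)
pos=22: emit PLUS '+'
pos=23: emit STAR '*'
pos=25: enter COMMENT mode (saw '/*')
exit COMMENT mode (now at pos=32)
pos=33: emit NUM '0' (now at pos=34)
pos=35: emit NUM '1' (now at pos=36)
pos=36: enter COMMENT mode (saw '/*')
exit COMMENT mode (now at pos=43)
DONE. 6 tokens: [STR, NUM, PLUS, STAR, NUM, NUM]
Position 22: char is '+' -> PLUS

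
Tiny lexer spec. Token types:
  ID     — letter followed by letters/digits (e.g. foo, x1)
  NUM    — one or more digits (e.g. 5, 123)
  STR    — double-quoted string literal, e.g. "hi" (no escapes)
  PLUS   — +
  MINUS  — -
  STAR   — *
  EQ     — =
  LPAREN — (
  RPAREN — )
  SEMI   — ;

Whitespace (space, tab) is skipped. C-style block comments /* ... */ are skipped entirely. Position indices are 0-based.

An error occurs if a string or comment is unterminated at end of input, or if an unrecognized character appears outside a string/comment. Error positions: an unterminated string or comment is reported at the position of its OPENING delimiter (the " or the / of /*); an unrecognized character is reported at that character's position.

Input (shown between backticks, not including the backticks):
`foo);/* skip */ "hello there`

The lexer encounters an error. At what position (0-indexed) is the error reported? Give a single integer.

Answer: 16

Derivation:
pos=0: emit ID 'foo' (now at pos=3)
pos=3: emit RPAREN ')'
pos=4: emit SEMI ';'
pos=5: enter COMMENT mode (saw '/*')
exit COMMENT mode (now at pos=15)
pos=16: enter STRING mode
pos=16: ERROR — unterminated string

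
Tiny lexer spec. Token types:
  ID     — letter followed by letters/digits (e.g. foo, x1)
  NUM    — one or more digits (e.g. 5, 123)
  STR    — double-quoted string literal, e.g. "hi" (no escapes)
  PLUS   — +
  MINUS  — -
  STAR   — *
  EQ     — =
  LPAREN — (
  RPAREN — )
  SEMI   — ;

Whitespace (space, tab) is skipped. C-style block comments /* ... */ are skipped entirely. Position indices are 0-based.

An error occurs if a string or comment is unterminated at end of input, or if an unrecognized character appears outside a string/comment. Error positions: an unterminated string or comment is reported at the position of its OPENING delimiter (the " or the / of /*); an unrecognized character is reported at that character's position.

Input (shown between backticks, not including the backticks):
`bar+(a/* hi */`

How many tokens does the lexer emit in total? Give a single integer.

pos=0: emit ID 'bar' (now at pos=3)
pos=3: emit PLUS '+'
pos=4: emit LPAREN '('
pos=5: emit ID 'a' (now at pos=6)
pos=6: enter COMMENT mode (saw '/*')
exit COMMENT mode (now at pos=14)
DONE. 4 tokens: [ID, PLUS, LPAREN, ID]

Answer: 4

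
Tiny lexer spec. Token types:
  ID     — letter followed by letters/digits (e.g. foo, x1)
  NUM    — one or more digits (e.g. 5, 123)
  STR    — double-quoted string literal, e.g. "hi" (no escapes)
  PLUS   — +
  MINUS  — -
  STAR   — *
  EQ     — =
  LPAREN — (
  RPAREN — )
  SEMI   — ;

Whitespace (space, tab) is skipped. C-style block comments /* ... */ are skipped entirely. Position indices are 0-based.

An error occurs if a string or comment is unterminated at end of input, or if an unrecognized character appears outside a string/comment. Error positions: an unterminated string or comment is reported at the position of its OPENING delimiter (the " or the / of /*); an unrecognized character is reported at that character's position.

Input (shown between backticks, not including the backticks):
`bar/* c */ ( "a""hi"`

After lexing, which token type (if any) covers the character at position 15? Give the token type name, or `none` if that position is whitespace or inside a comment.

Answer: STR

Derivation:
pos=0: emit ID 'bar' (now at pos=3)
pos=3: enter COMMENT mode (saw '/*')
exit COMMENT mode (now at pos=10)
pos=11: emit LPAREN '('
pos=13: enter STRING mode
pos=13: emit STR "a" (now at pos=16)
pos=16: enter STRING mode
pos=16: emit STR "hi" (now at pos=20)
DONE. 4 tokens: [ID, LPAREN, STR, STR]
Position 15: char is '"' -> STR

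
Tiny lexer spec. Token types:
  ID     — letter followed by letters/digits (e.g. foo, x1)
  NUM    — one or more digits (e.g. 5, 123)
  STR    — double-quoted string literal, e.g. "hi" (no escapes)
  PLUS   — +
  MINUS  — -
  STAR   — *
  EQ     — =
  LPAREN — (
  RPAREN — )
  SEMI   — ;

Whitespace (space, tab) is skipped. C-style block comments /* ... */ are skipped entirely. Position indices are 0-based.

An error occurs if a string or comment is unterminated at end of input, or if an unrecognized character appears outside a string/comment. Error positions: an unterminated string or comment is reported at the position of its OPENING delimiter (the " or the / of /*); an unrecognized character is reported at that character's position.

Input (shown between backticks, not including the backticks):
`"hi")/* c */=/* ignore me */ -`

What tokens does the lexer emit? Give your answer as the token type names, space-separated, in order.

pos=0: enter STRING mode
pos=0: emit STR "hi" (now at pos=4)
pos=4: emit RPAREN ')'
pos=5: enter COMMENT mode (saw '/*')
exit COMMENT mode (now at pos=12)
pos=12: emit EQ '='
pos=13: enter COMMENT mode (saw '/*')
exit COMMENT mode (now at pos=28)
pos=29: emit MINUS '-'
DONE. 4 tokens: [STR, RPAREN, EQ, MINUS]

Answer: STR RPAREN EQ MINUS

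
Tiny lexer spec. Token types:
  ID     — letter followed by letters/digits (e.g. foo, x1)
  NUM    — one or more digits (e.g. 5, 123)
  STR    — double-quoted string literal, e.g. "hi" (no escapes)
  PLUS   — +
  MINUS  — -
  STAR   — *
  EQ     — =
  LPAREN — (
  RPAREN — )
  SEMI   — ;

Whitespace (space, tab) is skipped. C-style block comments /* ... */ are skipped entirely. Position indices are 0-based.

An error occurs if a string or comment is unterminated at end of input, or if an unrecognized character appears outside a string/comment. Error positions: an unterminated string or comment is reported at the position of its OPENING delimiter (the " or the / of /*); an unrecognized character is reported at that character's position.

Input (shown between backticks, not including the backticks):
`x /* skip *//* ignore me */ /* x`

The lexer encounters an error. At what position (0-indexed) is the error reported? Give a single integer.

pos=0: emit ID 'x' (now at pos=1)
pos=2: enter COMMENT mode (saw '/*')
exit COMMENT mode (now at pos=12)
pos=12: enter COMMENT mode (saw '/*')
exit COMMENT mode (now at pos=27)
pos=28: enter COMMENT mode (saw '/*')
pos=28: ERROR — unterminated comment (reached EOF)

Answer: 28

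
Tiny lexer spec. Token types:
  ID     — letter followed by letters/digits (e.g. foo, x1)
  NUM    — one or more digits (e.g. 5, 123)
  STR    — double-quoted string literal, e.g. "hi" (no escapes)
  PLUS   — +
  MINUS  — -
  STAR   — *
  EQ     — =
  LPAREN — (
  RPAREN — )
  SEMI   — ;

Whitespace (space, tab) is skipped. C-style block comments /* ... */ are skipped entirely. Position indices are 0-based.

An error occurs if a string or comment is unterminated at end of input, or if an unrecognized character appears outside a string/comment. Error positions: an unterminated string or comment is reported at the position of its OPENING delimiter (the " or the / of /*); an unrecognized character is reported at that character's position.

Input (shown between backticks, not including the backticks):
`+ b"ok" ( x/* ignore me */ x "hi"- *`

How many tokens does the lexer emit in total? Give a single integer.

Answer: 9

Derivation:
pos=0: emit PLUS '+'
pos=2: emit ID 'b' (now at pos=3)
pos=3: enter STRING mode
pos=3: emit STR "ok" (now at pos=7)
pos=8: emit LPAREN '('
pos=10: emit ID 'x' (now at pos=11)
pos=11: enter COMMENT mode (saw '/*')
exit COMMENT mode (now at pos=26)
pos=27: emit ID 'x' (now at pos=28)
pos=29: enter STRING mode
pos=29: emit STR "hi" (now at pos=33)
pos=33: emit MINUS '-'
pos=35: emit STAR '*'
DONE. 9 tokens: [PLUS, ID, STR, LPAREN, ID, ID, STR, MINUS, STAR]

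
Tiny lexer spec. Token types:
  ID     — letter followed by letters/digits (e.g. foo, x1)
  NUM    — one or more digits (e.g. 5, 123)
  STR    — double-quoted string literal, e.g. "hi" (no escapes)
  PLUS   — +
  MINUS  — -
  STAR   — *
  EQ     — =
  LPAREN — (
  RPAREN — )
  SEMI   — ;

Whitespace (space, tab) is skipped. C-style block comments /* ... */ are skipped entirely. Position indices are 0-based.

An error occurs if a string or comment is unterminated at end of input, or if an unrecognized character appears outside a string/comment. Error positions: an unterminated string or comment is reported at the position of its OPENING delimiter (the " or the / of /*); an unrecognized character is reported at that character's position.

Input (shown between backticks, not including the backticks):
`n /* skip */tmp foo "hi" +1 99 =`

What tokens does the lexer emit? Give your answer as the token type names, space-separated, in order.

Answer: ID ID ID STR PLUS NUM NUM EQ

Derivation:
pos=0: emit ID 'n' (now at pos=1)
pos=2: enter COMMENT mode (saw '/*')
exit COMMENT mode (now at pos=12)
pos=12: emit ID 'tmp' (now at pos=15)
pos=16: emit ID 'foo' (now at pos=19)
pos=20: enter STRING mode
pos=20: emit STR "hi" (now at pos=24)
pos=25: emit PLUS '+'
pos=26: emit NUM '1' (now at pos=27)
pos=28: emit NUM '99' (now at pos=30)
pos=31: emit EQ '='
DONE. 8 tokens: [ID, ID, ID, STR, PLUS, NUM, NUM, EQ]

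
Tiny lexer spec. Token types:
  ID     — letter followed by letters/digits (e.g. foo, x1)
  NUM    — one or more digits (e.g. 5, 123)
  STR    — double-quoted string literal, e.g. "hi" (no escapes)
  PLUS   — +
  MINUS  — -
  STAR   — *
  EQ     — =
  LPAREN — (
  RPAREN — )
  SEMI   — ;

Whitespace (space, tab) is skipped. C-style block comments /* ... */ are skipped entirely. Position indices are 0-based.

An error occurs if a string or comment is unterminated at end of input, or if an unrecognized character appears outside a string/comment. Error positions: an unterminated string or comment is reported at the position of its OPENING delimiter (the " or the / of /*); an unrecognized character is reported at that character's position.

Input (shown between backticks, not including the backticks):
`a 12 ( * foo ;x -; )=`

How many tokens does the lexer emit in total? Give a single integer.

pos=0: emit ID 'a' (now at pos=1)
pos=2: emit NUM '12' (now at pos=4)
pos=5: emit LPAREN '('
pos=7: emit STAR '*'
pos=9: emit ID 'foo' (now at pos=12)
pos=13: emit SEMI ';'
pos=14: emit ID 'x' (now at pos=15)
pos=16: emit MINUS '-'
pos=17: emit SEMI ';'
pos=19: emit RPAREN ')'
pos=20: emit EQ '='
DONE. 11 tokens: [ID, NUM, LPAREN, STAR, ID, SEMI, ID, MINUS, SEMI, RPAREN, EQ]

Answer: 11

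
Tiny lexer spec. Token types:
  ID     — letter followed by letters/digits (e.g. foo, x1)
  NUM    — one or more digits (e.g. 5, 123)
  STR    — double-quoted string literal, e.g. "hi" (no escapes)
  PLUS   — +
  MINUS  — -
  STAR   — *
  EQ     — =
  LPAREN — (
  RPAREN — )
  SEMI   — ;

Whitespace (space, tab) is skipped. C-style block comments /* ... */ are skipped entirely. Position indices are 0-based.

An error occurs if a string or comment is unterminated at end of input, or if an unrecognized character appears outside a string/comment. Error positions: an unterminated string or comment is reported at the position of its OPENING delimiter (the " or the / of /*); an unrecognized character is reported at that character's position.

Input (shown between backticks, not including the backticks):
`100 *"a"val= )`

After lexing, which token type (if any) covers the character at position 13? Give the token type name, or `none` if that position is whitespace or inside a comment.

pos=0: emit NUM '100' (now at pos=3)
pos=4: emit STAR '*'
pos=5: enter STRING mode
pos=5: emit STR "a" (now at pos=8)
pos=8: emit ID 'val' (now at pos=11)
pos=11: emit EQ '='
pos=13: emit RPAREN ')'
DONE. 6 tokens: [NUM, STAR, STR, ID, EQ, RPAREN]
Position 13: char is ')' -> RPAREN

Answer: RPAREN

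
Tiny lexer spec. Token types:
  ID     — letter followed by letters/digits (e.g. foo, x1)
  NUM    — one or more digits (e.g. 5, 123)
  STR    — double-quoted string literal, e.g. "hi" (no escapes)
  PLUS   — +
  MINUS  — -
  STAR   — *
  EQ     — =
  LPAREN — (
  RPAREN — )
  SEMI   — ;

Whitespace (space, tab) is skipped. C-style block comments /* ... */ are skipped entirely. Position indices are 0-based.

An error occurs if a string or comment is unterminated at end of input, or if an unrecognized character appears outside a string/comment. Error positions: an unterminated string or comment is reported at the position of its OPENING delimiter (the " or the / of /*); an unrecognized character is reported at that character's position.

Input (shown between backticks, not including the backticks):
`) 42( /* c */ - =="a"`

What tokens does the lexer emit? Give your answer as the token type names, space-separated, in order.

pos=0: emit RPAREN ')'
pos=2: emit NUM '42' (now at pos=4)
pos=4: emit LPAREN '('
pos=6: enter COMMENT mode (saw '/*')
exit COMMENT mode (now at pos=13)
pos=14: emit MINUS '-'
pos=16: emit EQ '='
pos=17: emit EQ '='
pos=18: enter STRING mode
pos=18: emit STR "a" (now at pos=21)
DONE. 7 tokens: [RPAREN, NUM, LPAREN, MINUS, EQ, EQ, STR]

Answer: RPAREN NUM LPAREN MINUS EQ EQ STR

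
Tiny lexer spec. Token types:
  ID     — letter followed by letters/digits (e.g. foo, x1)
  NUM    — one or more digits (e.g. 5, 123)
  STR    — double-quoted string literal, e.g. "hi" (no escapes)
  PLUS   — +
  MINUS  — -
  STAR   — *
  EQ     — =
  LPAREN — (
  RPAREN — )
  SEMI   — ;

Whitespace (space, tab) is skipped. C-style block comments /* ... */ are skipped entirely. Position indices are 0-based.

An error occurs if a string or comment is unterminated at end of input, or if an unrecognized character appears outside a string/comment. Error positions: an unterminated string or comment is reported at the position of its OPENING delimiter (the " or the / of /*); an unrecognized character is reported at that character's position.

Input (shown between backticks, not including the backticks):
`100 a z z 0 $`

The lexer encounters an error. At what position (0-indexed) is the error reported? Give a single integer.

pos=0: emit NUM '100' (now at pos=3)
pos=4: emit ID 'a' (now at pos=5)
pos=6: emit ID 'z' (now at pos=7)
pos=8: emit ID 'z' (now at pos=9)
pos=10: emit NUM '0' (now at pos=11)
pos=12: ERROR — unrecognized char '$'

Answer: 12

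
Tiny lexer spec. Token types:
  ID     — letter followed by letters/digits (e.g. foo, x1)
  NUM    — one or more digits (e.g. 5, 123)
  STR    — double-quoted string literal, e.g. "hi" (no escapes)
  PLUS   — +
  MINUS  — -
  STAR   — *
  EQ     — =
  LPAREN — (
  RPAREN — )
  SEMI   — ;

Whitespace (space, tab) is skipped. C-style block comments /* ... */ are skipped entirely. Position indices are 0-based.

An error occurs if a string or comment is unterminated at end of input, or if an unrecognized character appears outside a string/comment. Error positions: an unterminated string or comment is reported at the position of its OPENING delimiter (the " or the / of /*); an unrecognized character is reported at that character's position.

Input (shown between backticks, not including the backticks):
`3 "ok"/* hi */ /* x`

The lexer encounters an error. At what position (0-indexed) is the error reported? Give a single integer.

Answer: 15

Derivation:
pos=0: emit NUM '3' (now at pos=1)
pos=2: enter STRING mode
pos=2: emit STR "ok" (now at pos=6)
pos=6: enter COMMENT mode (saw '/*')
exit COMMENT mode (now at pos=14)
pos=15: enter COMMENT mode (saw '/*')
pos=15: ERROR — unterminated comment (reached EOF)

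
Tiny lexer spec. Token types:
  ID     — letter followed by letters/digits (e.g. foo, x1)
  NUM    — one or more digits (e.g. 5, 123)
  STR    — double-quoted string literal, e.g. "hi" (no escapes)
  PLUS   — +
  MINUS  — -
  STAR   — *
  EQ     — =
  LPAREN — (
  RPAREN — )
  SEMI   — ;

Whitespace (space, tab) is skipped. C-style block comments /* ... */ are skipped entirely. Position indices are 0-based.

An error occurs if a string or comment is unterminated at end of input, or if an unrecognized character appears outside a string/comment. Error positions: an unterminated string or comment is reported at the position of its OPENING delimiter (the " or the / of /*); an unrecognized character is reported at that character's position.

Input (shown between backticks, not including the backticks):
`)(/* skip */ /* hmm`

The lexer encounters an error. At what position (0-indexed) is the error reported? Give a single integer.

pos=0: emit RPAREN ')'
pos=1: emit LPAREN '('
pos=2: enter COMMENT mode (saw '/*')
exit COMMENT mode (now at pos=12)
pos=13: enter COMMENT mode (saw '/*')
pos=13: ERROR — unterminated comment (reached EOF)

Answer: 13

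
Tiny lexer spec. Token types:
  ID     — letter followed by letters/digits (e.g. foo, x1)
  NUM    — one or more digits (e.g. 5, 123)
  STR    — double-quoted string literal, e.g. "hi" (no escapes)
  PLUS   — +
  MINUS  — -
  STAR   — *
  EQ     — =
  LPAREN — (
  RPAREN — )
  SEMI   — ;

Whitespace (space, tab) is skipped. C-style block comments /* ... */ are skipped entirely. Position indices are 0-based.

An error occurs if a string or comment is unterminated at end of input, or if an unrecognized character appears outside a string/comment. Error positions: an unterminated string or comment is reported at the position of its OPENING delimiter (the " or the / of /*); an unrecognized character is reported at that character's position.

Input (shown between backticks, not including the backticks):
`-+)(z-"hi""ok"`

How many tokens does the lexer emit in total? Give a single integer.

pos=0: emit MINUS '-'
pos=1: emit PLUS '+'
pos=2: emit RPAREN ')'
pos=3: emit LPAREN '('
pos=4: emit ID 'z' (now at pos=5)
pos=5: emit MINUS '-'
pos=6: enter STRING mode
pos=6: emit STR "hi" (now at pos=10)
pos=10: enter STRING mode
pos=10: emit STR "ok" (now at pos=14)
DONE. 8 tokens: [MINUS, PLUS, RPAREN, LPAREN, ID, MINUS, STR, STR]

Answer: 8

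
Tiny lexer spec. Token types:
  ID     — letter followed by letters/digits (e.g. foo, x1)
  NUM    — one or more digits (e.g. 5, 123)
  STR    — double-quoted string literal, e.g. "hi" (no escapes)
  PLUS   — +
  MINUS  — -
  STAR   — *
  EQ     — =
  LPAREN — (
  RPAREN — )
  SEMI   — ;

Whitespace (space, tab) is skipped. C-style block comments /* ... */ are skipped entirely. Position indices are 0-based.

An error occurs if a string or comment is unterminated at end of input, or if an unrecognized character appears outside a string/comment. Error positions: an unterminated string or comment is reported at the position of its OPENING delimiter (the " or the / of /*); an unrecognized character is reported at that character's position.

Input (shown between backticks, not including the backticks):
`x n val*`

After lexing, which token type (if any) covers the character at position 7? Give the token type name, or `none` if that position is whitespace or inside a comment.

Answer: STAR

Derivation:
pos=0: emit ID 'x' (now at pos=1)
pos=2: emit ID 'n' (now at pos=3)
pos=4: emit ID 'val' (now at pos=7)
pos=7: emit STAR '*'
DONE. 4 tokens: [ID, ID, ID, STAR]
Position 7: char is '*' -> STAR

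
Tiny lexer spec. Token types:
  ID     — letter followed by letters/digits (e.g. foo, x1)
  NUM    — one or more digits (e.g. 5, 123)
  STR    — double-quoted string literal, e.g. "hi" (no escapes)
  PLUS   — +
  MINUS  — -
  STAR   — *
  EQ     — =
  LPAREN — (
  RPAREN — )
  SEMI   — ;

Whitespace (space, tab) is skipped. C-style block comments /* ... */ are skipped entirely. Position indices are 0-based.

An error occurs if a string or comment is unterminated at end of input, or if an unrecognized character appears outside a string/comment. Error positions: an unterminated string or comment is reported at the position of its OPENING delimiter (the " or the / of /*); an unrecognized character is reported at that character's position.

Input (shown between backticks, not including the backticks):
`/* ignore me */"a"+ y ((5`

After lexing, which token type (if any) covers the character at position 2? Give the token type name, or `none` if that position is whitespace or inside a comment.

Answer: none

Derivation:
pos=0: enter COMMENT mode (saw '/*')
exit COMMENT mode (now at pos=15)
pos=15: enter STRING mode
pos=15: emit STR "a" (now at pos=18)
pos=18: emit PLUS '+'
pos=20: emit ID 'y' (now at pos=21)
pos=22: emit LPAREN '('
pos=23: emit LPAREN '('
pos=24: emit NUM '5' (now at pos=25)
DONE. 6 tokens: [STR, PLUS, ID, LPAREN, LPAREN, NUM]
Position 2: char is ' ' -> none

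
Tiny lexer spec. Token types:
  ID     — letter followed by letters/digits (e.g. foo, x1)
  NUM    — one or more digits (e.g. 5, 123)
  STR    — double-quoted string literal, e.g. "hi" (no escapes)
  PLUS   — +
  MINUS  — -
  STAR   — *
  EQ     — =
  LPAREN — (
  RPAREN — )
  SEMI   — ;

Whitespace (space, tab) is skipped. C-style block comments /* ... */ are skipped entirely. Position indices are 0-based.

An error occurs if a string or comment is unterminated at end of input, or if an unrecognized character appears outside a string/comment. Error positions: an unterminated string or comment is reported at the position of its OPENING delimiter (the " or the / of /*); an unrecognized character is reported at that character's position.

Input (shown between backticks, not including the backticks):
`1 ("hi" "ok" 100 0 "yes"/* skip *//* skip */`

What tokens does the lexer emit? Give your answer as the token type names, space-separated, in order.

Answer: NUM LPAREN STR STR NUM NUM STR

Derivation:
pos=0: emit NUM '1' (now at pos=1)
pos=2: emit LPAREN '('
pos=3: enter STRING mode
pos=3: emit STR "hi" (now at pos=7)
pos=8: enter STRING mode
pos=8: emit STR "ok" (now at pos=12)
pos=13: emit NUM '100' (now at pos=16)
pos=17: emit NUM '0' (now at pos=18)
pos=19: enter STRING mode
pos=19: emit STR "yes" (now at pos=24)
pos=24: enter COMMENT mode (saw '/*')
exit COMMENT mode (now at pos=34)
pos=34: enter COMMENT mode (saw '/*')
exit COMMENT mode (now at pos=44)
DONE. 7 tokens: [NUM, LPAREN, STR, STR, NUM, NUM, STR]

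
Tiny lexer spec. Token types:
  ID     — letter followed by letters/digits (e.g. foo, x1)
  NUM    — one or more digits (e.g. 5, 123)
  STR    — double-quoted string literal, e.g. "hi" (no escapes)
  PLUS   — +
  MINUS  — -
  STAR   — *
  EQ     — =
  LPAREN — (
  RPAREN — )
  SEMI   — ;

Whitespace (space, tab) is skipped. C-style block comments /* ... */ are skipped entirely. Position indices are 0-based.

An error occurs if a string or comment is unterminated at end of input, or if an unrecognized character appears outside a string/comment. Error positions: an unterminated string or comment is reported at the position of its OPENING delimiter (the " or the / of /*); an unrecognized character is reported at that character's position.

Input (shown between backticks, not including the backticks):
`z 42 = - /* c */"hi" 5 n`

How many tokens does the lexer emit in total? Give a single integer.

pos=0: emit ID 'z' (now at pos=1)
pos=2: emit NUM '42' (now at pos=4)
pos=5: emit EQ '='
pos=7: emit MINUS '-'
pos=9: enter COMMENT mode (saw '/*')
exit COMMENT mode (now at pos=16)
pos=16: enter STRING mode
pos=16: emit STR "hi" (now at pos=20)
pos=21: emit NUM '5' (now at pos=22)
pos=23: emit ID 'n' (now at pos=24)
DONE. 7 tokens: [ID, NUM, EQ, MINUS, STR, NUM, ID]

Answer: 7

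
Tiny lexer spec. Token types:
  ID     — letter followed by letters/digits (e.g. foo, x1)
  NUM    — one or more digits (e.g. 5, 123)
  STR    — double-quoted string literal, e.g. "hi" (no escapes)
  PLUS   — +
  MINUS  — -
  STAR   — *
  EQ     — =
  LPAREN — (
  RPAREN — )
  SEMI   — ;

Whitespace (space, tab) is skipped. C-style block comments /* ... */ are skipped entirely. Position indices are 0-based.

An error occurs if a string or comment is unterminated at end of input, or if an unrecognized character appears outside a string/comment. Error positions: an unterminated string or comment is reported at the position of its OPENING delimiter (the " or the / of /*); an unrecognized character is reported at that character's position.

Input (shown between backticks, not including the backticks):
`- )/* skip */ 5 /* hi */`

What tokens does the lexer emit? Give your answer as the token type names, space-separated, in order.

Answer: MINUS RPAREN NUM

Derivation:
pos=0: emit MINUS '-'
pos=2: emit RPAREN ')'
pos=3: enter COMMENT mode (saw '/*')
exit COMMENT mode (now at pos=13)
pos=14: emit NUM '5' (now at pos=15)
pos=16: enter COMMENT mode (saw '/*')
exit COMMENT mode (now at pos=24)
DONE. 3 tokens: [MINUS, RPAREN, NUM]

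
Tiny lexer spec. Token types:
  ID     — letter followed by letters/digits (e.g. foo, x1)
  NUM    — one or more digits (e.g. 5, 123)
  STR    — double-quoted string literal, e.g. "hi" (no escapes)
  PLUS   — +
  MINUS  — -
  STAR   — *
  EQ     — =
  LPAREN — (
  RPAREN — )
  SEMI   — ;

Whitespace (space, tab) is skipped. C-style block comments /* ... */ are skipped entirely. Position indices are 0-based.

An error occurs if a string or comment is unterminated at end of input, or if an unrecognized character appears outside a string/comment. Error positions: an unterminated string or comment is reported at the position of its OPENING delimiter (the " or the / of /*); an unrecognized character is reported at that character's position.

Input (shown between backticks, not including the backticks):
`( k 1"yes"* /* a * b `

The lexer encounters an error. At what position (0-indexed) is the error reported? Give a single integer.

pos=0: emit LPAREN '('
pos=2: emit ID 'k' (now at pos=3)
pos=4: emit NUM '1' (now at pos=5)
pos=5: enter STRING mode
pos=5: emit STR "yes" (now at pos=10)
pos=10: emit STAR '*'
pos=12: enter COMMENT mode (saw '/*')
pos=12: ERROR — unterminated comment (reached EOF)

Answer: 12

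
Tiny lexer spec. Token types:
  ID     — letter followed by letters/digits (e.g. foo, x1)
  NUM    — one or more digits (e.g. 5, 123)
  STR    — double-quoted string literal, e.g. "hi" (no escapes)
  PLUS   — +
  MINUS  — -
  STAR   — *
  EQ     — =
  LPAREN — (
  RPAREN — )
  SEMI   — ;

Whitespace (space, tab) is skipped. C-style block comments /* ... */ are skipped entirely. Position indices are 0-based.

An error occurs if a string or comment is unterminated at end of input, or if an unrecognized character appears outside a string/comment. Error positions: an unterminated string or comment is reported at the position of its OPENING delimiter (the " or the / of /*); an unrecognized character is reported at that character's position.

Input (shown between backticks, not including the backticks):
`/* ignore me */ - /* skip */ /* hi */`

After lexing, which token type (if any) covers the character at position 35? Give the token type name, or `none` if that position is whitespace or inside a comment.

Answer: none

Derivation:
pos=0: enter COMMENT mode (saw '/*')
exit COMMENT mode (now at pos=15)
pos=16: emit MINUS '-'
pos=18: enter COMMENT mode (saw '/*')
exit COMMENT mode (now at pos=28)
pos=29: enter COMMENT mode (saw '/*')
exit COMMENT mode (now at pos=37)
DONE. 1 tokens: [MINUS]
Position 35: char is '*' -> none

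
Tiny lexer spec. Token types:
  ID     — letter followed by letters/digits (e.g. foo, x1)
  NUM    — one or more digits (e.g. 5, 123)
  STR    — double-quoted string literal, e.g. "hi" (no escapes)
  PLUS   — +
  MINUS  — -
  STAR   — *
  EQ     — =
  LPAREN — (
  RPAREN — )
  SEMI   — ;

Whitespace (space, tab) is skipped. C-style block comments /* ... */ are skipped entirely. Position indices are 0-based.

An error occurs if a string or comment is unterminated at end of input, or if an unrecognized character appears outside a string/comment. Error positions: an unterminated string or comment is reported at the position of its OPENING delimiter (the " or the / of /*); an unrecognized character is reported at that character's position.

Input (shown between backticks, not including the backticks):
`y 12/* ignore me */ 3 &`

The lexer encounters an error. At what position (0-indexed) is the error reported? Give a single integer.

pos=0: emit ID 'y' (now at pos=1)
pos=2: emit NUM '12' (now at pos=4)
pos=4: enter COMMENT mode (saw '/*')
exit COMMENT mode (now at pos=19)
pos=20: emit NUM '3' (now at pos=21)
pos=22: ERROR — unrecognized char '&'

Answer: 22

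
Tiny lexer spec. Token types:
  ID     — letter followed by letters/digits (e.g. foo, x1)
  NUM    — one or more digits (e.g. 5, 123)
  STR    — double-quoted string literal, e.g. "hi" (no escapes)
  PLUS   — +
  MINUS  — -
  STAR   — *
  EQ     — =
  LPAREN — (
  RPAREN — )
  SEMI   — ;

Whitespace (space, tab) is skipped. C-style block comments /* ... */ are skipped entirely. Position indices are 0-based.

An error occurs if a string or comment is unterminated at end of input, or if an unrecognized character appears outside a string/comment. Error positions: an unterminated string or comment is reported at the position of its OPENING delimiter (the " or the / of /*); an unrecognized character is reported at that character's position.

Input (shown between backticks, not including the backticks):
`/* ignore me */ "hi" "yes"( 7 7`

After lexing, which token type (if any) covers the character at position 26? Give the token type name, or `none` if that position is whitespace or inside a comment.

pos=0: enter COMMENT mode (saw '/*')
exit COMMENT mode (now at pos=15)
pos=16: enter STRING mode
pos=16: emit STR "hi" (now at pos=20)
pos=21: enter STRING mode
pos=21: emit STR "yes" (now at pos=26)
pos=26: emit LPAREN '('
pos=28: emit NUM '7' (now at pos=29)
pos=30: emit NUM '7' (now at pos=31)
DONE. 5 tokens: [STR, STR, LPAREN, NUM, NUM]
Position 26: char is '(' -> LPAREN

Answer: LPAREN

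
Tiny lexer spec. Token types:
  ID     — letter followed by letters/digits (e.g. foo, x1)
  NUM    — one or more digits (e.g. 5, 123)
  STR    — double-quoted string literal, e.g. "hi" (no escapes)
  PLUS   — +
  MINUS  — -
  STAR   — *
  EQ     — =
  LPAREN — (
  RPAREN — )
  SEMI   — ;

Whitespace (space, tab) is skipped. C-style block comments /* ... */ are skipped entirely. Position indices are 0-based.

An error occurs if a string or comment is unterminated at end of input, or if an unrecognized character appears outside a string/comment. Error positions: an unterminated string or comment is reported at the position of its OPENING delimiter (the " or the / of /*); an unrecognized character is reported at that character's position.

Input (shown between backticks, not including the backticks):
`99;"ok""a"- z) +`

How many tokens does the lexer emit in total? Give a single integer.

Answer: 8

Derivation:
pos=0: emit NUM '99' (now at pos=2)
pos=2: emit SEMI ';'
pos=3: enter STRING mode
pos=3: emit STR "ok" (now at pos=7)
pos=7: enter STRING mode
pos=7: emit STR "a" (now at pos=10)
pos=10: emit MINUS '-'
pos=12: emit ID 'z' (now at pos=13)
pos=13: emit RPAREN ')'
pos=15: emit PLUS '+'
DONE. 8 tokens: [NUM, SEMI, STR, STR, MINUS, ID, RPAREN, PLUS]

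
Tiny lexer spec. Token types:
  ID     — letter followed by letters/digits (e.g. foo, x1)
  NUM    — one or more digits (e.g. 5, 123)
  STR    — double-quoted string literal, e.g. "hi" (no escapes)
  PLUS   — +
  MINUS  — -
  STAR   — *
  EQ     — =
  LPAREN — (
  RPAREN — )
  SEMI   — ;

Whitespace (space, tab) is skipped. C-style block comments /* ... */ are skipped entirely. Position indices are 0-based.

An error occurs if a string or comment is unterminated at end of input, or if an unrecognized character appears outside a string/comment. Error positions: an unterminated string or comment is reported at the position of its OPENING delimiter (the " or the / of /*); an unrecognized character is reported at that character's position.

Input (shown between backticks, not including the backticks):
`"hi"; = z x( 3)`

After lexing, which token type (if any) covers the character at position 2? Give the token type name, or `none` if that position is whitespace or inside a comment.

pos=0: enter STRING mode
pos=0: emit STR "hi" (now at pos=4)
pos=4: emit SEMI ';'
pos=6: emit EQ '='
pos=8: emit ID 'z' (now at pos=9)
pos=10: emit ID 'x' (now at pos=11)
pos=11: emit LPAREN '('
pos=13: emit NUM '3' (now at pos=14)
pos=14: emit RPAREN ')'
DONE. 8 tokens: [STR, SEMI, EQ, ID, ID, LPAREN, NUM, RPAREN]
Position 2: char is 'i' -> STR

Answer: STR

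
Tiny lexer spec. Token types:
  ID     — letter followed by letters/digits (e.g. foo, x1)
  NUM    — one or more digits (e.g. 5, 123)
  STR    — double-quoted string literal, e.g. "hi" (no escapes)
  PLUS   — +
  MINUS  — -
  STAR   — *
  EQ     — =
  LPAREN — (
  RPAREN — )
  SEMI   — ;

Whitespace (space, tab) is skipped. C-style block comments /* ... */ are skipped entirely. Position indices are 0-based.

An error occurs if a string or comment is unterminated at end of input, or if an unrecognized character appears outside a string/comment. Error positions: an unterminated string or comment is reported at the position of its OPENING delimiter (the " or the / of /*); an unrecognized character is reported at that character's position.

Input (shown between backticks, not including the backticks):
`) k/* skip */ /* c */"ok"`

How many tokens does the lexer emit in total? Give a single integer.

pos=0: emit RPAREN ')'
pos=2: emit ID 'k' (now at pos=3)
pos=3: enter COMMENT mode (saw '/*')
exit COMMENT mode (now at pos=13)
pos=14: enter COMMENT mode (saw '/*')
exit COMMENT mode (now at pos=21)
pos=21: enter STRING mode
pos=21: emit STR "ok" (now at pos=25)
DONE. 3 tokens: [RPAREN, ID, STR]

Answer: 3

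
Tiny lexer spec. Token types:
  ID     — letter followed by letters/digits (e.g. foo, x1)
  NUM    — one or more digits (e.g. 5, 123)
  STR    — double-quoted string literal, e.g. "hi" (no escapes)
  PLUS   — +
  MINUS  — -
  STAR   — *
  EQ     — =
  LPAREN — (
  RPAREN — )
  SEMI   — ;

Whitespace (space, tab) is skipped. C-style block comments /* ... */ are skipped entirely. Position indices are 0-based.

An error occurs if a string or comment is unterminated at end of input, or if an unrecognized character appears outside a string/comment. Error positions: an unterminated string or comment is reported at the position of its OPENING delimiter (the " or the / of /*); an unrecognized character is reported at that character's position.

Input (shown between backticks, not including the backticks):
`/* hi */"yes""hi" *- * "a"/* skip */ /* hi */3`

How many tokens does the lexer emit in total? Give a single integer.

pos=0: enter COMMENT mode (saw '/*')
exit COMMENT mode (now at pos=8)
pos=8: enter STRING mode
pos=8: emit STR "yes" (now at pos=13)
pos=13: enter STRING mode
pos=13: emit STR "hi" (now at pos=17)
pos=18: emit STAR '*'
pos=19: emit MINUS '-'
pos=21: emit STAR '*'
pos=23: enter STRING mode
pos=23: emit STR "a" (now at pos=26)
pos=26: enter COMMENT mode (saw '/*')
exit COMMENT mode (now at pos=36)
pos=37: enter COMMENT mode (saw '/*')
exit COMMENT mode (now at pos=45)
pos=45: emit NUM '3' (now at pos=46)
DONE. 7 tokens: [STR, STR, STAR, MINUS, STAR, STR, NUM]

Answer: 7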